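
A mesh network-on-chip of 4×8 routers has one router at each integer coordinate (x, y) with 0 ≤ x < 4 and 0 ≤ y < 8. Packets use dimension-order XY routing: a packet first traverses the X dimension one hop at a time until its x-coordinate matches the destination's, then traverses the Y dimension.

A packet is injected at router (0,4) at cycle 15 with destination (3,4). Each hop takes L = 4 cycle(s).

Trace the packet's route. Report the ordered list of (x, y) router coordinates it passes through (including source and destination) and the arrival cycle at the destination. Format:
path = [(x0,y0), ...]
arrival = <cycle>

src (0,4)  cyc=15
E→(1,4)  cyc=19
E→(2,4)  cyc=23
E→(3,4)  cyc=27

path = [(0,4), (1,4), (2,4), (3,4)]
arrival = 27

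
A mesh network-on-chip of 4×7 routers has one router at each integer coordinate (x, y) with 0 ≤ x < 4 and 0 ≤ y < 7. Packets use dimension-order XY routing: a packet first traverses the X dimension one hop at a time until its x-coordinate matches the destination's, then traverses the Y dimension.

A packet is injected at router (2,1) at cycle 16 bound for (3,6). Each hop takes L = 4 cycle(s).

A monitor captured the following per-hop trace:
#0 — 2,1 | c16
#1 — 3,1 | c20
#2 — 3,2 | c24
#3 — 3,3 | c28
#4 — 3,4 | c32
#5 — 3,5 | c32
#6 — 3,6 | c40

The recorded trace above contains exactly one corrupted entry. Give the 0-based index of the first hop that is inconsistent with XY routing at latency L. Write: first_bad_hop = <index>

first_bad_hop = 5

hop 1: step (+1,+0), +4 cyc — ok
hop 2: step (+0,+1), +4 cyc — ok
hop 3: step (+0,+1), +4 cyc — ok
hop 4: step (+0,+1), +4 cyc — ok
hop 5: step (+0,+1), +0 cyc — BAD: Δcyc=0≠L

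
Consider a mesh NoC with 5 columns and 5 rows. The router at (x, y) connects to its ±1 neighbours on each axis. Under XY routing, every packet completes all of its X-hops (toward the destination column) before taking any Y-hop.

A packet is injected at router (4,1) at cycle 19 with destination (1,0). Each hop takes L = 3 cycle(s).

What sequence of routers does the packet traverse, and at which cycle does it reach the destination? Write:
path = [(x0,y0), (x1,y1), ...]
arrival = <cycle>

  0. router=(4,1) cycle=19 (inject)
  1. router=(3,1) cycle=22 dir=W
  2. router=(2,1) cycle=25 dir=W
  3. router=(1,1) cycle=28 dir=W
  4. router=(1,0) cycle=31 dir=S

path = [(4,1), (3,1), (2,1), (1,1), (1,0)]
arrival = 31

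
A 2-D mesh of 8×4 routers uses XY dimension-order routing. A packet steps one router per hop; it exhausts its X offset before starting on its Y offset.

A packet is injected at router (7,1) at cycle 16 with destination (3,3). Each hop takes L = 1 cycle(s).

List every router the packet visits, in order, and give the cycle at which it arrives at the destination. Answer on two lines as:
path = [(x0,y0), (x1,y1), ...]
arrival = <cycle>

hop 0: (7,1) @ cyc 16
hop 1: (6,1) @ cyc 17  [W]
hop 2: (5,1) @ cyc 18  [W]
hop 3: (4,1) @ cyc 19  [W]
hop 4: (3,1) @ cyc 20  [W]
hop 5: (3,2) @ cyc 21  [N]
hop 6: (3,3) @ cyc 22  [N]

path = [(7,1), (6,1), (5,1), (4,1), (3,1), (3,2), (3,3)]
arrival = 22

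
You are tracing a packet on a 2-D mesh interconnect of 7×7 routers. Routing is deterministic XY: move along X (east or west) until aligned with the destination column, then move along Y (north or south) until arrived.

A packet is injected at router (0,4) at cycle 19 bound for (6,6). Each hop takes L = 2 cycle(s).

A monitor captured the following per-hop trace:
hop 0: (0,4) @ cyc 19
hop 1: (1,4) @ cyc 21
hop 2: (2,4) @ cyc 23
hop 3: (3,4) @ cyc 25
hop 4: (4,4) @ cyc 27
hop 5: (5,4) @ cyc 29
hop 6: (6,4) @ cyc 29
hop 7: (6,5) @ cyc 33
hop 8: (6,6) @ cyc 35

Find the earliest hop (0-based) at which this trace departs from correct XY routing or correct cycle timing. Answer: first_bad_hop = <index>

first_bad_hop = 6

  1: Δx=+1 Δy=+0 Δt=2 [ok]
  2: Δx=+1 Δy=+0 Δt=2 [ok]
  3: Δx=+1 Δy=+0 Δt=2 [ok]
  4: Δx=+1 Δy=+0 Δt=2 [ok]
  5: Δx=+1 Δy=+0 Δt=2 [ok]
  6: Δx=+1 Δy=+0 Δt=0 [BAD: Δcyc=0≠L]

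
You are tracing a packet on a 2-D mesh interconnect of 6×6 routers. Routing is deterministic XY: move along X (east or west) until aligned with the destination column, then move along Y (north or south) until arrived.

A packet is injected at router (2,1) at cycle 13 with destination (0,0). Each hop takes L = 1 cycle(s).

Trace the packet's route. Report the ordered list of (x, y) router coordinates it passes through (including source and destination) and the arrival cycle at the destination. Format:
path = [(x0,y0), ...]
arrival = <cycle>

hop 0: (2,1) @ cyc 13
hop 1: (1,1) @ cyc 14  [W]
hop 2: (0,1) @ cyc 15  [W]
hop 3: (0,0) @ cyc 16  [S]

path = [(2,1), (1,1), (0,1), (0,0)]
arrival = 16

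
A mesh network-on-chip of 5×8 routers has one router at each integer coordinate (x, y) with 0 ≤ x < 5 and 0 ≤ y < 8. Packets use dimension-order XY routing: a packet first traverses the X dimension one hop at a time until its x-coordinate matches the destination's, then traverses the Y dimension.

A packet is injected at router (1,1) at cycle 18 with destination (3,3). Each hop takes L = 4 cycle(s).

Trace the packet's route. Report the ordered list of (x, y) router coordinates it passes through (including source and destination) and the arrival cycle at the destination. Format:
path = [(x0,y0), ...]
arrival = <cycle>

src (1,1)  cyc=18
E→(2,1)  cyc=22
E→(3,1)  cyc=26
N→(3,2)  cyc=30
N→(3,3)  cyc=34

path = [(1,1), (2,1), (3,1), (3,2), (3,3)]
arrival = 34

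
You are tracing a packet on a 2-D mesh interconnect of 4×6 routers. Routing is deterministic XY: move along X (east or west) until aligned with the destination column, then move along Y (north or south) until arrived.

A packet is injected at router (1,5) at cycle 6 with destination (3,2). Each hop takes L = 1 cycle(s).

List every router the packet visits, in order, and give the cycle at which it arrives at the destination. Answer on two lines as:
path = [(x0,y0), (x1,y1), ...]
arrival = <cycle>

path = [(1,5), (2,5), (3,5), (3,4), (3,3), (3,2)]
arrival = 11

hop 0: (1,5) @ cyc 6
hop 1: (2,5) @ cyc 7  [E]
hop 2: (3,5) @ cyc 8  [E]
hop 3: (3,4) @ cyc 9  [S]
hop 4: (3,3) @ cyc 10  [S]
hop 5: (3,2) @ cyc 11  [S]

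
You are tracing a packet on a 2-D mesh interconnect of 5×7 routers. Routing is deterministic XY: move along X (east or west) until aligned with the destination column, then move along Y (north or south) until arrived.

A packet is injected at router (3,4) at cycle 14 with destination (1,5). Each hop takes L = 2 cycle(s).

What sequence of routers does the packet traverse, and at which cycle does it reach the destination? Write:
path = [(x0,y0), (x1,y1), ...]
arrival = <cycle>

#0 — 3,4 | c14
#1 — 2,4 | c16 | W
#2 — 1,4 | c18 | W
#3 — 1,5 | c20 | N

path = [(3,4), (2,4), (1,4), (1,5)]
arrival = 20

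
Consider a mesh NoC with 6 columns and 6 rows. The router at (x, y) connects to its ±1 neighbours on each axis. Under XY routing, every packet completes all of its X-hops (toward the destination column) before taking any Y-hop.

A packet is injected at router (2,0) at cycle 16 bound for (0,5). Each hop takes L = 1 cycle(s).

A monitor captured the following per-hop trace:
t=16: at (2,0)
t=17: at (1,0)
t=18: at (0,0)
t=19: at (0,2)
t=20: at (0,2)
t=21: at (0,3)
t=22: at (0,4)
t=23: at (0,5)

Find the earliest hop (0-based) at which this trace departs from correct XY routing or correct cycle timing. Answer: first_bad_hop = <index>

hop 1: step (-1,+0), +1 cyc — ok
hop 2: step (-1,+0), +1 cyc — ok
hop 3: step (+0,+2), +1 cyc — BAD: non-unit step

first_bad_hop = 3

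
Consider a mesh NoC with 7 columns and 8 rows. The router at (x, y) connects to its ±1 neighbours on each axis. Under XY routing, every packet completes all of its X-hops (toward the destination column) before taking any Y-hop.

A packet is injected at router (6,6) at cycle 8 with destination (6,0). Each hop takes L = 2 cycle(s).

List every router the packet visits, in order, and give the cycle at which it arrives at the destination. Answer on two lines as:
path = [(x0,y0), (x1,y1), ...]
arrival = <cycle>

path = [(6,6), (6,5), (6,4), (6,3), (6,2), (6,1), (6,0)]
arrival = 20

  0. router=(6,6) cycle=8 (inject)
  1. router=(6,5) cycle=10 dir=S
  2. router=(6,4) cycle=12 dir=S
  3. router=(6,3) cycle=14 dir=S
  4. router=(6,2) cycle=16 dir=S
  5. router=(6,1) cycle=18 dir=S
  6. router=(6,0) cycle=20 dir=S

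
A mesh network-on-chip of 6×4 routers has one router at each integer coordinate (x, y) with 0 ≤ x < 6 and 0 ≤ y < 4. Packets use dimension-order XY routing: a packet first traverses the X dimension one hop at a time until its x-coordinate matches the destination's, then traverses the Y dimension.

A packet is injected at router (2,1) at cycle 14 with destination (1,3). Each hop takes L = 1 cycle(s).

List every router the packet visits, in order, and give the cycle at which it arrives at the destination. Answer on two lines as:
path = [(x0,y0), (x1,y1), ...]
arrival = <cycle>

path = [(2,1), (1,1), (1,2), (1,3)]
arrival = 17

[0] x=2 y=1 t=14
[1] x=1 y=1 t=15 →W
[2] x=1 y=2 t=16 →N
[3] x=1 y=3 t=17 →N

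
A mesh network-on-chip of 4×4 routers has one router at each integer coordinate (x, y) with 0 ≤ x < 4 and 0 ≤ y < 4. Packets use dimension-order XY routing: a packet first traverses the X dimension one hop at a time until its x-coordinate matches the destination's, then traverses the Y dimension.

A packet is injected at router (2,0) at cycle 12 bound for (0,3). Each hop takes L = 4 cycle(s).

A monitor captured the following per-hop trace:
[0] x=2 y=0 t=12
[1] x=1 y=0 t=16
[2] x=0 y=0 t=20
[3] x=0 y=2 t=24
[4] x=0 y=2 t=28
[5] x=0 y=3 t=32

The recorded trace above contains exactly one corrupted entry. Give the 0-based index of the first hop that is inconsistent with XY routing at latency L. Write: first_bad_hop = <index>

check 1→ d=(-1,0) cyc+4: ok
check 2→ d=(-1,0) cyc+4: ok
check 3→ d=(0,2) cyc+4: BAD: non-unit step

first_bad_hop = 3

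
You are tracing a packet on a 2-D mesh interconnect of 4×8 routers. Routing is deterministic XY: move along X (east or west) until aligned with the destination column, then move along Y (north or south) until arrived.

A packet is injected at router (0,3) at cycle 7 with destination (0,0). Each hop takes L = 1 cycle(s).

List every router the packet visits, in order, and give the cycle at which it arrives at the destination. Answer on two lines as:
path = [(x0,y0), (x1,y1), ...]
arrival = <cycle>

path = [(0,3), (0,2), (0,1), (0,0)]
arrival = 10

  0. router=(0,3) cycle=7 (inject)
  1. router=(0,2) cycle=8 dir=S
  2. router=(0,1) cycle=9 dir=S
  3. router=(0,0) cycle=10 dir=S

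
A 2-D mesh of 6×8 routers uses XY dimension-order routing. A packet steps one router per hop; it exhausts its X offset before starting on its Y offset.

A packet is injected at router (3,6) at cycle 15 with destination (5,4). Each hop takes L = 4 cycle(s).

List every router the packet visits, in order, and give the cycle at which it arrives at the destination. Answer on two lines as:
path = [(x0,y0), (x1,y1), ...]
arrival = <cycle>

#0 — 3,6 | c15
#1 — 4,6 | c19 | E
#2 — 5,6 | c23 | E
#3 — 5,5 | c27 | S
#4 — 5,4 | c31 | S

path = [(3,6), (4,6), (5,6), (5,5), (5,4)]
arrival = 31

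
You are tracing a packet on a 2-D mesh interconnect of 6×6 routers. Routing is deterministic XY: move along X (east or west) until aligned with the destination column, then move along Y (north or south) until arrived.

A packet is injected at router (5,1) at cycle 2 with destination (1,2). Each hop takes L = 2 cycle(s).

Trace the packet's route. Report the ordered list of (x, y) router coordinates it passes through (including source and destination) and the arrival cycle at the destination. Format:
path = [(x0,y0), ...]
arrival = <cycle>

hop 0: (5,1) @ cyc 2
hop 1: (4,1) @ cyc 4  [W]
hop 2: (3,1) @ cyc 6  [W]
hop 3: (2,1) @ cyc 8  [W]
hop 4: (1,1) @ cyc 10  [W]
hop 5: (1,2) @ cyc 12  [N]

path = [(5,1), (4,1), (3,1), (2,1), (1,1), (1,2)]
arrival = 12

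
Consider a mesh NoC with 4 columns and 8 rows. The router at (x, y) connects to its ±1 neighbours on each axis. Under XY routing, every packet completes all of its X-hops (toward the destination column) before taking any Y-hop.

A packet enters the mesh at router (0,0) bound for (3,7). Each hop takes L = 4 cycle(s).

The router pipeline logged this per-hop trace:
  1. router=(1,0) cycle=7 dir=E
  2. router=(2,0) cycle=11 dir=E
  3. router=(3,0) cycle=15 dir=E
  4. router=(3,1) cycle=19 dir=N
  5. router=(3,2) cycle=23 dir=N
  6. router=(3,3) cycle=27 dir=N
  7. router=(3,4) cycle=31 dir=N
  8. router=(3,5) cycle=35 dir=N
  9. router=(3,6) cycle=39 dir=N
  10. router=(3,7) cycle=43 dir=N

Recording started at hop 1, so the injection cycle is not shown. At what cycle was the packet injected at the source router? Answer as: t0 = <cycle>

t0 = 3

The first recorded entry is hop 1 at cycle 7.
t0 = cyc[1] − L = 7 − 4 = 3.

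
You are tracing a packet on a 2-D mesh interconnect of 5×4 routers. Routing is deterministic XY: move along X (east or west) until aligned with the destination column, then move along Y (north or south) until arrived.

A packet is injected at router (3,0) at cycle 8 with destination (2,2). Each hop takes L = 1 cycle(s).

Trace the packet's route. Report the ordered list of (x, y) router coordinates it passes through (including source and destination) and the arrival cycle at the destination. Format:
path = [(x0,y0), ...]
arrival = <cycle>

t=8: at (3,0)
t=9: at (2,0) after W
t=10: at (2,1) after N
t=11: at (2,2) after N

path = [(3,0), (2,0), (2,1), (2,2)]
arrival = 11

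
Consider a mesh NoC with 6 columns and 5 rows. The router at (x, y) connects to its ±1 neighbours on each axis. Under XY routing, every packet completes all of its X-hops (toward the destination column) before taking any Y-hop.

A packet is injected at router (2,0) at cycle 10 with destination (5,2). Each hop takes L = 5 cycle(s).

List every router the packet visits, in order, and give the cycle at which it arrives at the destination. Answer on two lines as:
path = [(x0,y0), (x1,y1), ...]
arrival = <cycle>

path = [(2,0), (3,0), (4,0), (5,0), (5,1), (5,2)]
arrival = 35

t=10: at (2,0)
t=15: at (3,0) after E
t=20: at (4,0) after E
t=25: at (5,0) after E
t=30: at (5,1) after N
t=35: at (5,2) after N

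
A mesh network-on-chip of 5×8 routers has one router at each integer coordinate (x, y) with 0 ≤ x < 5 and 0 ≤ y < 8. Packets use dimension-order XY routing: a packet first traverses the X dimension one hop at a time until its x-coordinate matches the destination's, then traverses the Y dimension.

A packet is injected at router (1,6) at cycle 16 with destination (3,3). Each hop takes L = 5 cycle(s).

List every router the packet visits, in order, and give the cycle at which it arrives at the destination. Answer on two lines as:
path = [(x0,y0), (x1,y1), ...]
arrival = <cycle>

hop 0: (1,6) @ cyc 16
hop 1: (2,6) @ cyc 21  [E]
hop 2: (3,6) @ cyc 26  [E]
hop 3: (3,5) @ cyc 31  [S]
hop 4: (3,4) @ cyc 36  [S]
hop 5: (3,3) @ cyc 41  [S]

path = [(1,6), (2,6), (3,6), (3,5), (3,4), (3,3)]
arrival = 41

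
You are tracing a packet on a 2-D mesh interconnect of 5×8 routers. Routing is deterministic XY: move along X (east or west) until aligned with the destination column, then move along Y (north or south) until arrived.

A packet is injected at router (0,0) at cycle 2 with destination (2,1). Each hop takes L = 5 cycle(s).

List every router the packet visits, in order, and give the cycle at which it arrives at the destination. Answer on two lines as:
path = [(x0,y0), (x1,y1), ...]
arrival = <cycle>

src (0,0)  cyc=2
E→(1,0)  cyc=7
E→(2,0)  cyc=12
N→(2,1)  cyc=17

path = [(0,0), (1,0), (2,0), (2,1)]
arrival = 17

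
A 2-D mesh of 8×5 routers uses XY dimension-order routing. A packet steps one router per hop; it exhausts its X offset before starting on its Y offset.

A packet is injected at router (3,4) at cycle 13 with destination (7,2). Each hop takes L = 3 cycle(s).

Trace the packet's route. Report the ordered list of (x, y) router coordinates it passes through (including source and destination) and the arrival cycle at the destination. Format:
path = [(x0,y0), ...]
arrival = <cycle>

path = [(3,4), (4,4), (5,4), (6,4), (7,4), (7,3), (7,2)]
arrival = 31

  0. router=(3,4) cycle=13 (inject)
  1. router=(4,4) cycle=16 dir=E
  2. router=(5,4) cycle=19 dir=E
  3. router=(6,4) cycle=22 dir=E
  4. router=(7,4) cycle=25 dir=E
  5. router=(7,3) cycle=28 dir=S
  6. router=(7,2) cycle=31 dir=S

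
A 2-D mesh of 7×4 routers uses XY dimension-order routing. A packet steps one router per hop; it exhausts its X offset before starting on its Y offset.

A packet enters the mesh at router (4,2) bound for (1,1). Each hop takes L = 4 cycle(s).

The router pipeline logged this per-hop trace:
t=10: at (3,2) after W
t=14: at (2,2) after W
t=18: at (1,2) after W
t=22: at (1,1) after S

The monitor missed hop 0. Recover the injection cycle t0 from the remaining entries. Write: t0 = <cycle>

t0 = 6

cyc[1] = 10 and cyc[k] = t0 + k·L for every k.
t0 = cyc[1] − L = 10 − 4 = 6.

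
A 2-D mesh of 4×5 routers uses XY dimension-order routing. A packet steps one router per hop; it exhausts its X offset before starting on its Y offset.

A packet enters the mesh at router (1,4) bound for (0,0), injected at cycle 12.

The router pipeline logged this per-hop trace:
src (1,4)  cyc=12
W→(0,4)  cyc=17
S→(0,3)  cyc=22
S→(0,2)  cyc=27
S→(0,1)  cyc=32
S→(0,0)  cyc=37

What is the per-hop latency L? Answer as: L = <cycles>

L = 5

From hop 0 (12) to hop 1 (17): +5 cycles.
One hop costs L cycles, so L = 5.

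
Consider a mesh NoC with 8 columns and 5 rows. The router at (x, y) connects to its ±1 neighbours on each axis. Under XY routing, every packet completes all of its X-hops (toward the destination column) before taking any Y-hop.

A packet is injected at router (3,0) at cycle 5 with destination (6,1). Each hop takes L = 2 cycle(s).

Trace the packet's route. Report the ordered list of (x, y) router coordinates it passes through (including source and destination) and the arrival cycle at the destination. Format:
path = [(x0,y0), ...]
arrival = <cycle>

[0] x=3 y=0 t=5
[1] x=4 y=0 t=7 →E
[2] x=5 y=0 t=9 →E
[3] x=6 y=0 t=11 →E
[4] x=6 y=1 t=13 →N

path = [(3,0), (4,0), (5,0), (6,0), (6,1)]
arrival = 13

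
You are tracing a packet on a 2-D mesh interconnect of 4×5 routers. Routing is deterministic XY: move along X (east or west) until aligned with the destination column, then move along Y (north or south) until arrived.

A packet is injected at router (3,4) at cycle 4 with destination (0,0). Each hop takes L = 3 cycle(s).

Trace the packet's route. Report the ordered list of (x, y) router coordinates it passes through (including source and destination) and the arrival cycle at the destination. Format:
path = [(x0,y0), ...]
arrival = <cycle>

path = [(3,4), (2,4), (1,4), (0,4), (0,3), (0,2), (0,1), (0,0)]
arrival = 25

t=4: at (3,4)
t=7: at (2,4) after W
t=10: at (1,4) after W
t=13: at (0,4) after W
t=16: at (0,3) after S
t=19: at (0,2) after S
t=22: at (0,1) after S
t=25: at (0,0) after S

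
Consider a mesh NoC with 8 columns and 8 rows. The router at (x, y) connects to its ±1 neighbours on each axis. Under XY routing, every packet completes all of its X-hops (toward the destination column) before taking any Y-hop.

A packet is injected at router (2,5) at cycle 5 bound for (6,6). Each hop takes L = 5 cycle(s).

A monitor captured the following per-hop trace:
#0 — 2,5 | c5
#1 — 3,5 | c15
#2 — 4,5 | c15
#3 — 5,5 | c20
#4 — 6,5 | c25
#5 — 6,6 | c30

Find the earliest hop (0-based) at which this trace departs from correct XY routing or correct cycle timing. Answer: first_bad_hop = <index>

first_bad_hop = 1

  1: Δx=+1 Δy=+0 Δt=10 [BAD: Δcyc=10≠L]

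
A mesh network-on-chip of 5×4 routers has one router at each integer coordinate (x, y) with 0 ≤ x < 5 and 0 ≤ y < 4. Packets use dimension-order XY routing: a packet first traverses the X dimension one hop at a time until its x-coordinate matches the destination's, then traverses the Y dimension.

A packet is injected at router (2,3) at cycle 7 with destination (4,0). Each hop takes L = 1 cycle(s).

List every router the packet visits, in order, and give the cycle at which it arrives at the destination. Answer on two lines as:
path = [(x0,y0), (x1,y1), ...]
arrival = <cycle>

#0 — 2,3 | c7
#1 — 3,3 | c8 | E
#2 — 4,3 | c9 | E
#3 — 4,2 | c10 | S
#4 — 4,1 | c11 | S
#5 — 4,0 | c12 | S

path = [(2,3), (3,3), (4,3), (4,2), (4,1), (4,0)]
arrival = 12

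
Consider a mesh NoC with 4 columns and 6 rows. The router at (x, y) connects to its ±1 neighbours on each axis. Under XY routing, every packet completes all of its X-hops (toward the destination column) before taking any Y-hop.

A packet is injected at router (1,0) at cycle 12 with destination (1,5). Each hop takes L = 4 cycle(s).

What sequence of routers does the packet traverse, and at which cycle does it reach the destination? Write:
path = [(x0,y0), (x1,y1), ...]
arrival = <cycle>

path = [(1,0), (1,1), (1,2), (1,3), (1,4), (1,5)]
arrival = 32

[0] x=1 y=0 t=12
[1] x=1 y=1 t=16 →N
[2] x=1 y=2 t=20 →N
[3] x=1 y=3 t=24 →N
[4] x=1 y=4 t=28 →N
[5] x=1 y=5 t=32 →N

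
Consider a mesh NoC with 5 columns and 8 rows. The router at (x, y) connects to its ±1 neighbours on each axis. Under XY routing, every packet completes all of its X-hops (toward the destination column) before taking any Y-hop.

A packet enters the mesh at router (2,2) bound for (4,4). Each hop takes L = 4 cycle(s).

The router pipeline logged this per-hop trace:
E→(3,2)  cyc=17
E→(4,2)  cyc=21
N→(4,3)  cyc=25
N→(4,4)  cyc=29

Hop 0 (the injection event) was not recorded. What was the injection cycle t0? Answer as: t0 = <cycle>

At hop 1 the cycle is 17; in general cyc_k = t0 + kL.
Subtract one hop: t0 = 17 − 4 = 13.

t0 = 13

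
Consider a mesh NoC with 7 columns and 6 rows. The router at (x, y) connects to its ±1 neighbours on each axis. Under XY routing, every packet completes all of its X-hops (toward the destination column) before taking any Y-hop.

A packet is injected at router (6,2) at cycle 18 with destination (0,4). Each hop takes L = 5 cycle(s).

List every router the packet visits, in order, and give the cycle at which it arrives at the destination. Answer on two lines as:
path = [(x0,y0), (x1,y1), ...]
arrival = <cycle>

path = [(6,2), (5,2), (4,2), (3,2), (2,2), (1,2), (0,2), (0,3), (0,4)]
arrival = 58

t=18: at (6,2)
t=23: at (5,2) after W
t=28: at (4,2) after W
t=33: at (3,2) after W
t=38: at (2,2) after W
t=43: at (1,2) after W
t=48: at (0,2) after W
t=53: at (0,3) after N
t=58: at (0,4) after N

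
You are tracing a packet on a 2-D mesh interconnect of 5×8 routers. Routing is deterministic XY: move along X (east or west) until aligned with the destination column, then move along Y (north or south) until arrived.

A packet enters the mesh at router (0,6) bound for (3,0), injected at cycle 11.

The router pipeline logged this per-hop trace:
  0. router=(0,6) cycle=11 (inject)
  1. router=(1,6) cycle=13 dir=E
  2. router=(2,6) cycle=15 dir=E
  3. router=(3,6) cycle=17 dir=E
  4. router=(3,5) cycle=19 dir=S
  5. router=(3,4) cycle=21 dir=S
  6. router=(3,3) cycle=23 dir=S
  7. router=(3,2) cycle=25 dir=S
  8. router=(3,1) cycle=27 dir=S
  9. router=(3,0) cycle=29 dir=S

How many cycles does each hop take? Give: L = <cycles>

L = 2

Between hops 0 and 1 the cycle counter advances 13 − 11 = 2.
That increment is L by definition: L = 2.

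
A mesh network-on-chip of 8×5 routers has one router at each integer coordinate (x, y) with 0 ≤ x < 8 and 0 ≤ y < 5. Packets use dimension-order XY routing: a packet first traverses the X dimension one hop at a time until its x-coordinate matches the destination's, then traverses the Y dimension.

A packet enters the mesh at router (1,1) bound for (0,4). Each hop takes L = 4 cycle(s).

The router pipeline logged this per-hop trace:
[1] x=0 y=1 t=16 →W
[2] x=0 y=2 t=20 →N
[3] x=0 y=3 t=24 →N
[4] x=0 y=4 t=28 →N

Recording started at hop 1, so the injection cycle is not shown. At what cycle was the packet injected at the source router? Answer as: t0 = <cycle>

cyc[1] = 16 and cyc[k] = t0 + k·L for every k.
Therefore t0 = 16 − L = 12.

t0 = 12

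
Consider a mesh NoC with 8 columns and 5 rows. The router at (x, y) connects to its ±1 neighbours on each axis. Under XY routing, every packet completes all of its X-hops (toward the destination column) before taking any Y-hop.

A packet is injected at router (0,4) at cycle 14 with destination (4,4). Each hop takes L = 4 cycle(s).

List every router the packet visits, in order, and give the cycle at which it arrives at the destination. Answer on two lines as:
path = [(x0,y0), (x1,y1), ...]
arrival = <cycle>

hop 0: (0,4) @ cyc 14
hop 1: (1,4) @ cyc 18  [E]
hop 2: (2,4) @ cyc 22  [E]
hop 3: (3,4) @ cyc 26  [E]
hop 4: (4,4) @ cyc 30  [E]

path = [(0,4), (1,4), (2,4), (3,4), (4,4)]
arrival = 30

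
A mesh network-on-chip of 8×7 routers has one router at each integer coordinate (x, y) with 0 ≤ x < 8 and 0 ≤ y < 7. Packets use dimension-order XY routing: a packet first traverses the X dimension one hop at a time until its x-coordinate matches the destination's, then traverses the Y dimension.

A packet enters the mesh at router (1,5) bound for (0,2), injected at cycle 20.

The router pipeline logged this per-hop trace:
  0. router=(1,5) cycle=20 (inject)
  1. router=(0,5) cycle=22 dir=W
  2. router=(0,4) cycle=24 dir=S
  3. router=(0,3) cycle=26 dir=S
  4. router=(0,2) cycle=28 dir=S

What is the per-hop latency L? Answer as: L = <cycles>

L = 2

From hop 0 (20) to hop 1 (22): +2 cycles.
One hop costs L cycles, so L = 2.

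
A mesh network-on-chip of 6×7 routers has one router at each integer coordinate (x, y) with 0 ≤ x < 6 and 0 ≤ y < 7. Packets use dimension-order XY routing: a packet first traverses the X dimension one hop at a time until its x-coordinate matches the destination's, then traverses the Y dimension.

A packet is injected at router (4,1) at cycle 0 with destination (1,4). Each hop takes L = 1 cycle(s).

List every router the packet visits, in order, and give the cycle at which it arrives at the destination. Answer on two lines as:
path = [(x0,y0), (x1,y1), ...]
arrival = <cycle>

path = [(4,1), (3,1), (2,1), (1,1), (1,2), (1,3), (1,4)]
arrival = 6

[0] x=4 y=1 t=0
[1] x=3 y=1 t=1 →W
[2] x=2 y=1 t=2 →W
[3] x=1 y=1 t=3 →W
[4] x=1 y=2 t=4 →N
[5] x=1 y=3 t=5 →N
[6] x=1 y=4 t=6 →N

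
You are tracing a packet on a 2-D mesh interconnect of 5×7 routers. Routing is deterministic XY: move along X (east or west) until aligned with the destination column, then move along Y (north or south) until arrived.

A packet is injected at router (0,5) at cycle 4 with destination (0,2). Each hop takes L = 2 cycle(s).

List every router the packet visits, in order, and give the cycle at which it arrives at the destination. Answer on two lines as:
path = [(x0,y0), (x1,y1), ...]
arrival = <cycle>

path = [(0,5), (0,4), (0,3), (0,2)]
arrival = 10

  0. router=(0,5) cycle=4 (inject)
  1. router=(0,4) cycle=6 dir=S
  2. router=(0,3) cycle=8 dir=S
  3. router=(0,2) cycle=10 dir=S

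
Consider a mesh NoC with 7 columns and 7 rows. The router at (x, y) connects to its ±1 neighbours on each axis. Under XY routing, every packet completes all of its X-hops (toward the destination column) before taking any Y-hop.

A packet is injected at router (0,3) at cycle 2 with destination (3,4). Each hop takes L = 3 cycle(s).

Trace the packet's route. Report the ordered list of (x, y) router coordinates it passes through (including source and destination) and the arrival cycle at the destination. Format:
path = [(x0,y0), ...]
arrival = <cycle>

path = [(0,3), (1,3), (2,3), (3,3), (3,4)]
arrival = 14

#0 — 0,3 | c2
#1 — 1,3 | c5 | E
#2 — 2,3 | c8 | E
#3 — 3,3 | c11 | E
#4 — 3,4 | c14 | N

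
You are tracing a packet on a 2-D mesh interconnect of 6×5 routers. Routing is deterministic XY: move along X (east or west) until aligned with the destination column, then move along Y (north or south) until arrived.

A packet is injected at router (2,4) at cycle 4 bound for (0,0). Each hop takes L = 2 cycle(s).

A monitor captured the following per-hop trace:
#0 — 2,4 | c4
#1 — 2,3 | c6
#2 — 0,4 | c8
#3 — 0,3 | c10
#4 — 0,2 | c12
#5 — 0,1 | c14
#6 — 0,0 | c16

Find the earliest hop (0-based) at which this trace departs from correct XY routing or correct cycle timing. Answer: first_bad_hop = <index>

first_bad_hop = 1

[1] (+0,-1) / 2c ⇒ BAD: Y-move but x=2≠0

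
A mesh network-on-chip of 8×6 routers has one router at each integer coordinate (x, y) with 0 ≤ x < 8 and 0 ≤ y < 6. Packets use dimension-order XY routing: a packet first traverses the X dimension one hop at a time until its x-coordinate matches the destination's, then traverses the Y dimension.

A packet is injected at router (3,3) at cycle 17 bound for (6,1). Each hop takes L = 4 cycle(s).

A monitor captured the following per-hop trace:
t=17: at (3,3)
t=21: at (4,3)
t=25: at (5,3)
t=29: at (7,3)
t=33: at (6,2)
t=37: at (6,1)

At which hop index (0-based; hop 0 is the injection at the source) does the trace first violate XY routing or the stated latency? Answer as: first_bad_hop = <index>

check 1→ d=(1,0) cyc+4: ok
check 2→ d=(1,0) cyc+4: ok
check 3→ d=(2,0) cyc+4: BAD: non-unit step

first_bad_hop = 3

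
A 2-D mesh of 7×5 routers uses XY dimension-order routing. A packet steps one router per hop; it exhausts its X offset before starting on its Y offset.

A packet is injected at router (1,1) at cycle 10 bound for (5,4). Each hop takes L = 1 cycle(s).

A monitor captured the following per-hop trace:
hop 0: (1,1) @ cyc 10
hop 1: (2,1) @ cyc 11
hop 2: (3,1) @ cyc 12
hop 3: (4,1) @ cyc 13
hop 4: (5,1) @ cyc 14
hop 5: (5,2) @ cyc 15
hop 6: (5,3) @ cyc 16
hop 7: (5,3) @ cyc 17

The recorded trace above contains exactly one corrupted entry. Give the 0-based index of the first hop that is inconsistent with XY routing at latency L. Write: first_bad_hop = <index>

[1] (+1,+0) / 1c ⇒ ok
[2] (+1,+0) / 1c ⇒ ok
[3] (+1,+0) / 1c ⇒ ok
[4] (+1,+0) / 1c ⇒ ok
[5] (+0,+1) / 1c ⇒ ok
[6] (+0,+1) / 1c ⇒ ok
[7] (+0,+0) / 1c ⇒ BAD: non-unit step

first_bad_hop = 7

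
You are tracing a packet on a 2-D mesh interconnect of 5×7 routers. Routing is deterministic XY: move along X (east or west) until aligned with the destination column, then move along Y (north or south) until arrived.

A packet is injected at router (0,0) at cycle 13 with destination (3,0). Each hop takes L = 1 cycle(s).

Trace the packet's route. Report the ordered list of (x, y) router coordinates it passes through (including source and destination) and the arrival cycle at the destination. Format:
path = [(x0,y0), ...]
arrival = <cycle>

t=13: at (0,0)
t=14: at (1,0) after E
t=15: at (2,0) after E
t=16: at (3,0) after E

path = [(0,0), (1,0), (2,0), (3,0)]
arrival = 16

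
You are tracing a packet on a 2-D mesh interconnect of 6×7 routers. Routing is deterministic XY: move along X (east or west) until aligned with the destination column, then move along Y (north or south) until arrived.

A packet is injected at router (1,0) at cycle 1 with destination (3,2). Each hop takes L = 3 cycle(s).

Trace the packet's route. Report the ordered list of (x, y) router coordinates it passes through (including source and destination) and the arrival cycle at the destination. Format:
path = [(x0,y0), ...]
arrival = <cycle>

path = [(1,0), (2,0), (3,0), (3,1), (3,2)]
arrival = 13

t=1: at (1,0)
t=4: at (2,0) after E
t=7: at (3,0) after E
t=10: at (3,1) after N
t=13: at (3,2) after N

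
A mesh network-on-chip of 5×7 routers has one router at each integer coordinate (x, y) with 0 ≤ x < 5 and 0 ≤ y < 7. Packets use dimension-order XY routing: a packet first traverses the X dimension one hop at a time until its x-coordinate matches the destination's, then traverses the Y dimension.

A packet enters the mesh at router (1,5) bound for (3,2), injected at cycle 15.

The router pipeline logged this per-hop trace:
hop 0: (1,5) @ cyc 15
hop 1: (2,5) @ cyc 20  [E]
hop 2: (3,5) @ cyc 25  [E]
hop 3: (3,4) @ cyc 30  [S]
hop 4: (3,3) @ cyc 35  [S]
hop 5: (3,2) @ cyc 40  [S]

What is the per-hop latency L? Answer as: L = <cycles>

L = 5

Between hops 0 and 1 the cycle counter advances 20 − 15 = 5.
Per-hop latency L = Δcyc = 5.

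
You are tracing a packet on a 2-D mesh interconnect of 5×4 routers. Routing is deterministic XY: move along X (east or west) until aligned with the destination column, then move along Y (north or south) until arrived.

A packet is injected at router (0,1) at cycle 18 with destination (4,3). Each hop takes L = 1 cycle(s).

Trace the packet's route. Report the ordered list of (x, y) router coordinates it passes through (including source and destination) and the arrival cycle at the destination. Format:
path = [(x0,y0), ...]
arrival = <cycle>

src (0,1)  cyc=18
E→(1,1)  cyc=19
E→(2,1)  cyc=20
E→(3,1)  cyc=21
E→(4,1)  cyc=22
N→(4,2)  cyc=23
N→(4,3)  cyc=24

path = [(0,1), (1,1), (2,1), (3,1), (4,1), (4,2), (4,3)]
arrival = 24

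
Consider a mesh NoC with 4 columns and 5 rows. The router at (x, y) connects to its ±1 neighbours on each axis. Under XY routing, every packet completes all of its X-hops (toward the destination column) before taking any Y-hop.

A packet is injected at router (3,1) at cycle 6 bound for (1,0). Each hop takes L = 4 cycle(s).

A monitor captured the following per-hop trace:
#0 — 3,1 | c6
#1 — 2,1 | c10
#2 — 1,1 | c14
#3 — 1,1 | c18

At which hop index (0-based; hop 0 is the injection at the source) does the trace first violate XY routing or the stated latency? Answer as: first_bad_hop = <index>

check 1→ d=(-1,0) cyc+4: ok
check 2→ d=(-1,0) cyc+4: ok
check 3→ d=(0,0) cyc+4: BAD: non-unit step

first_bad_hop = 3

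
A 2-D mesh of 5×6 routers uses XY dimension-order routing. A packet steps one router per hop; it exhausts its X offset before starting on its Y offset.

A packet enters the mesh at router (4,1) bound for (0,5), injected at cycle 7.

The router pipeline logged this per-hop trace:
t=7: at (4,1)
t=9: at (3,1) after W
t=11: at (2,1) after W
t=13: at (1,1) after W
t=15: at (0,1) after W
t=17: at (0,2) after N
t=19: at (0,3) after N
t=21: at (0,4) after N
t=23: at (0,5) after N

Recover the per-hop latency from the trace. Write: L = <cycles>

Between hops 0 and 1 the cycle counter advances 9 − 7 = 2.
Each hop adds L, hence L = 2.

L = 2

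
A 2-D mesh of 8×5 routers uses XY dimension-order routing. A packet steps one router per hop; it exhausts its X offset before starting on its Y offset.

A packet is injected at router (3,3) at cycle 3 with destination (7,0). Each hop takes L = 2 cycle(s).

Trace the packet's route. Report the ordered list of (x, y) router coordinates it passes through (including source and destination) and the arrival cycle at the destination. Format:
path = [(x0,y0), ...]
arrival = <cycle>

  0. router=(3,3) cycle=3 (inject)
  1. router=(4,3) cycle=5 dir=E
  2. router=(5,3) cycle=7 dir=E
  3. router=(6,3) cycle=9 dir=E
  4. router=(7,3) cycle=11 dir=E
  5. router=(7,2) cycle=13 dir=S
  6. router=(7,1) cycle=15 dir=S
  7. router=(7,0) cycle=17 dir=S

path = [(3,3), (4,3), (5,3), (6,3), (7,3), (7,2), (7,1), (7,0)]
arrival = 17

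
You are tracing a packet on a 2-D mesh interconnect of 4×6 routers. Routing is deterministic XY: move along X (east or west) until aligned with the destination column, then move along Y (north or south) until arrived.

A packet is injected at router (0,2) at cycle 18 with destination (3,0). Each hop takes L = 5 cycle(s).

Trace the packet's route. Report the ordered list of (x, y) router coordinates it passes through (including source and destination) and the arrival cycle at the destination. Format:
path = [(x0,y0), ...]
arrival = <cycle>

path = [(0,2), (1,2), (2,2), (3,2), (3,1), (3,0)]
arrival = 43

[0] x=0 y=2 t=18
[1] x=1 y=2 t=23 →E
[2] x=2 y=2 t=28 →E
[3] x=3 y=2 t=33 →E
[4] x=3 y=1 t=38 →S
[5] x=3 y=0 t=43 →S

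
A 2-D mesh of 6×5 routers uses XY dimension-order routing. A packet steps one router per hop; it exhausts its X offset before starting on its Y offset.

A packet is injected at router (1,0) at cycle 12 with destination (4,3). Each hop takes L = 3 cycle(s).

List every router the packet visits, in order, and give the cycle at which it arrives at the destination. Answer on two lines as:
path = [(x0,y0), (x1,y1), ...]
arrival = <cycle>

src (1,0)  cyc=12
E→(2,0)  cyc=15
E→(3,0)  cyc=18
E→(4,0)  cyc=21
N→(4,1)  cyc=24
N→(4,2)  cyc=27
N→(4,3)  cyc=30

path = [(1,0), (2,0), (3,0), (4,0), (4,1), (4,2), (4,3)]
arrival = 30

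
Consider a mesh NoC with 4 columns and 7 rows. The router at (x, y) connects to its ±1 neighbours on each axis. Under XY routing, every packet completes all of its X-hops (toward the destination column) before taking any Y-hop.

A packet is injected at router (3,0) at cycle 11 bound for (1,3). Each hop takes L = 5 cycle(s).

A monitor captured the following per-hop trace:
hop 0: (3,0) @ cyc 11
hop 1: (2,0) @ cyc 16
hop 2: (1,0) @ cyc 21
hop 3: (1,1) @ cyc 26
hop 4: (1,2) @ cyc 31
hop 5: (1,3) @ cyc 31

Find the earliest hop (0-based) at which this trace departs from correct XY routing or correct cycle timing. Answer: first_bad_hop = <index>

[1] (-1,+0) / 5c ⇒ ok
[2] (-1,+0) / 5c ⇒ ok
[3] (+0,+1) / 5c ⇒ ok
[4] (+0,+1) / 5c ⇒ ok
[5] (+0,+1) / 0c ⇒ BAD: Δcyc=0≠L

first_bad_hop = 5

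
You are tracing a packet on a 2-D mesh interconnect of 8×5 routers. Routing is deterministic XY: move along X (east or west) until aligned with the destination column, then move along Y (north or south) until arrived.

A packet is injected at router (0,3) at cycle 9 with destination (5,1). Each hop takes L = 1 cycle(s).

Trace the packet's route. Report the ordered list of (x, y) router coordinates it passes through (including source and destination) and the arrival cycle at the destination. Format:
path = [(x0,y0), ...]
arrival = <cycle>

path = [(0,3), (1,3), (2,3), (3,3), (4,3), (5,3), (5,2), (5,1)]
arrival = 16

[0] x=0 y=3 t=9
[1] x=1 y=3 t=10 →E
[2] x=2 y=3 t=11 →E
[3] x=3 y=3 t=12 →E
[4] x=4 y=3 t=13 →E
[5] x=5 y=3 t=14 →E
[6] x=5 y=2 t=15 →S
[7] x=5 y=1 t=16 →S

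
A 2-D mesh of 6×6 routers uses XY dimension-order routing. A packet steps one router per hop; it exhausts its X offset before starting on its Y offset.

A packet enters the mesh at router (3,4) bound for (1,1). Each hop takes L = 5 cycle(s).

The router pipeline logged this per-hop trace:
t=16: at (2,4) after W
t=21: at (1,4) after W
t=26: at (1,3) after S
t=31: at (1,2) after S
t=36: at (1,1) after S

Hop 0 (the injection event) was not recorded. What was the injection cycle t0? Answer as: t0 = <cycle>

t0 = 11

Hop 1 reached at cycle 16; hop k is at t0 + k·L.
t0 = cyc[1] − L = 16 − 5 = 11.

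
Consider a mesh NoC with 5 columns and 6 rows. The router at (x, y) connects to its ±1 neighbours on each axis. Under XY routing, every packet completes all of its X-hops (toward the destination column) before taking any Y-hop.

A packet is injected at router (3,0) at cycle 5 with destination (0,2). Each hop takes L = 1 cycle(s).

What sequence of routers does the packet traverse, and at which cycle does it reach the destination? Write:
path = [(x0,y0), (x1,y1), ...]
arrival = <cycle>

  0. router=(3,0) cycle=5 (inject)
  1. router=(2,0) cycle=6 dir=W
  2. router=(1,0) cycle=7 dir=W
  3. router=(0,0) cycle=8 dir=W
  4. router=(0,1) cycle=9 dir=N
  5. router=(0,2) cycle=10 dir=N

path = [(3,0), (2,0), (1,0), (0,0), (0,1), (0,2)]
arrival = 10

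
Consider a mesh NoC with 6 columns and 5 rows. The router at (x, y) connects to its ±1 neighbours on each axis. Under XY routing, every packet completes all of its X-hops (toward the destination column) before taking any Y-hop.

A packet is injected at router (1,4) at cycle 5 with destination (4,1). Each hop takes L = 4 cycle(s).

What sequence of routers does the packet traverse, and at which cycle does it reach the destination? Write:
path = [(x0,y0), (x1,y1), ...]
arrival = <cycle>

src (1,4)  cyc=5
E→(2,4)  cyc=9
E→(3,4)  cyc=13
E→(4,4)  cyc=17
S→(4,3)  cyc=21
S→(4,2)  cyc=25
S→(4,1)  cyc=29

path = [(1,4), (2,4), (3,4), (4,4), (4,3), (4,2), (4,1)]
arrival = 29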